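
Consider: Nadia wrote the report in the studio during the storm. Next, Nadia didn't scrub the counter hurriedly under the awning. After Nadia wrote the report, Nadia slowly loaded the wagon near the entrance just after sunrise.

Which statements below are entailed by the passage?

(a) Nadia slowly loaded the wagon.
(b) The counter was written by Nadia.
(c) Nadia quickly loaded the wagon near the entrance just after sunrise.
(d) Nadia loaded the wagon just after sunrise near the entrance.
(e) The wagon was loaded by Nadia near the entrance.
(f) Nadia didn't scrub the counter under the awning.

(a), (d), (e)

(a) Entailed — the original entails any weakening of itself; this just drops 'near the entrance', 'just after sunrise'.
(b) Not entailed — Nadia wrote the report, not the counter; the counter belongs to the scrubbing event.
(c) Not entailed — 'quickly' adds a manner not in (and inconsistent with) the original.
(d) Entailed — dropping 'slowly' leaves a sub-description the original still satisfies.
(e) Entailed — this follows by dropping conjuncts from the loading event's description.
(f) Not entailed — dropping 'hurriedly' under negation is not valid — the original leaves open that Nadia scrubbed the counter some other way.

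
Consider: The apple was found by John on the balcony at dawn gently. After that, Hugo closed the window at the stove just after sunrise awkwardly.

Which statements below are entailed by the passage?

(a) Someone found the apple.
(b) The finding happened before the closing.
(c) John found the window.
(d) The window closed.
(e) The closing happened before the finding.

(a), (b), (d)

(a) Entailed — this follows by dropping conjuncts from the finding event's description.
(b) Entailed — the narrative places the finding before the closing.
(c) Not entailed — John found the apple, not the window; the window belongs to the closing event.
(d) Entailed — 'Hugo closed the window' is causative; it entails the inchoative 'the window closed'.
(e) Not entailed — the narrative places the finding before the closing, not after.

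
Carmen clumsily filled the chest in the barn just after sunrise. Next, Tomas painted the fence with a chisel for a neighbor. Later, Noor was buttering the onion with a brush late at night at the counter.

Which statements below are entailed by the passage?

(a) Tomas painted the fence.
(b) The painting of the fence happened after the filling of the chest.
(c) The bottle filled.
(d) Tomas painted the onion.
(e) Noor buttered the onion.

(a), (b)

(a) Entailed — every conjunct here is already in the original painting event.
(b) Entailed — the narrative places the filling before the painting.
(c) Not entailed — the chest is what filled, not the bottle.
(d) Not entailed — Tomas painted the fence, not the onion; the onion belongs to the buttering event.
(e) Not entailed — 'was buttering' is progressive on an accomplishment; it does not entail the completed 'buttered'.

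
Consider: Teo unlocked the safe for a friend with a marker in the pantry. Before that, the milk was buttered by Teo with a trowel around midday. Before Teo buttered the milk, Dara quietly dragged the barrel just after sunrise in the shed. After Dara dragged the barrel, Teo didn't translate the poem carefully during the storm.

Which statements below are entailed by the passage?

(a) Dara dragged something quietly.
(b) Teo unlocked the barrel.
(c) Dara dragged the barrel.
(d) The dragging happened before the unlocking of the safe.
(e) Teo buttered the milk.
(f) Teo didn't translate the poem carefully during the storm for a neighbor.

(a), (c), (d), (e), (f)

(a) Entailed — dropping 'in the shed', 'just after sunrise' and generalizing the patient leaves a sub-description the original still satisfies.
(b) Not entailed — Teo unlocked the safe, not the barrel; the barrel belongs to the dragging event.
(c) Entailed — the original entails any weakening of itself; this just drops 'quietly', 'in the shed', 'just after sunrise'.
(d) Entailed — the narrative places the dragging before the unlocking.
(e) Entailed — the original entails any weakening of itself; this just drops 'with a trowel', 'around midday'.
(f) Entailed — under negation, adding a further restriction is entailed: if no such translating event occurred, none occurred for a neighbor either.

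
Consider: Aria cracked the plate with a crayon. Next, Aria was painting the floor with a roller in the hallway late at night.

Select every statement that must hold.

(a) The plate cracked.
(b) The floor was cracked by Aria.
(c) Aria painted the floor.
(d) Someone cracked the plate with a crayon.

(a) Entailed — 'Aria cracked the plate' is causative; it entails the inchoative 'the plate cracked'.
(b) Not entailed — Aria cracked the plate, not the floor; the floor belongs to the painting event.
(c) Not entailed — 'was painting' is progressive on an accomplishment; it does not entail the completed 'painted'.
(d) Entailed — generalizing the agent leaves a sub-description the original still satisfies.

(a), (d)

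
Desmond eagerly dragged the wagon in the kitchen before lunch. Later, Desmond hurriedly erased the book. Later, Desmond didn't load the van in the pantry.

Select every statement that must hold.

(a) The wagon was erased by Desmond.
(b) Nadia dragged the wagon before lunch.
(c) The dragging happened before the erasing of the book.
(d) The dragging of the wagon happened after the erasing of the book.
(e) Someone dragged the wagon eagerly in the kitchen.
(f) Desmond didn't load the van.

(c), (e)

(a) Not entailed — Desmond erased the book, not the wagon; the wagon belongs to the dragging event.
(b) Not entailed — the passage has Desmond dragging the wagon, not Nadia.
(c) Entailed — the narrative places the dragging before the erasing.
(d) Not entailed — the narrative places the dragging before the erasing, not after.
(e) Entailed — the original entails any weakening of itself; this just drops 'before lunch' and generalizes the agent.
(f) Not entailed — dropping 'in the pantry' under negation is not valid — the original leaves open that Desmond loaded the van some other way.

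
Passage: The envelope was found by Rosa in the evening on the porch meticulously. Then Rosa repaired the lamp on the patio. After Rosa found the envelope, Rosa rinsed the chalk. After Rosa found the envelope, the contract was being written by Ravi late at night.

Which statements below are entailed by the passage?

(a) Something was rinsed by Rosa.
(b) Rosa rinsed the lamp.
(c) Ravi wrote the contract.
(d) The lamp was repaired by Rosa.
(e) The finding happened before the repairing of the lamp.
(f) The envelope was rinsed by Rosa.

(a), (d), (e)

(a) Entailed — generalizing the patient leaves a sub-description the original still satisfies.
(b) Not entailed — Rosa rinsed the chalk, not the lamp; the lamp belongs to the repairing event.
(c) Not entailed — 'was writing' is progressive on an accomplishment; it does not entail the completed 'wrote'.
(d) Entailed — every conjunct here is already in the original repairing event.
(e) Entailed — the narrative places the finding before the repairing.
(f) Not entailed — Rosa rinsed the chalk, not the envelope; the envelope belongs to the finding event.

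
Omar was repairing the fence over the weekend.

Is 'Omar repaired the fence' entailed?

no

'was repairing' is progressive; for an accomplishment like 'repair the fence', it doesn't entail completion.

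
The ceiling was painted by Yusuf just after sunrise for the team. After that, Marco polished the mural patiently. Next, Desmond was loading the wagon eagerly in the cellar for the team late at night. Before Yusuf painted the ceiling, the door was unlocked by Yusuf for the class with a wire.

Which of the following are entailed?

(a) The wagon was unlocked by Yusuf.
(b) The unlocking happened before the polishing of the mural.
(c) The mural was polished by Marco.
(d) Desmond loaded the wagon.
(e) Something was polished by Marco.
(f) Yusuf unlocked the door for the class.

(a) Not entailed — Yusuf unlocked the door, not the wagon; the wagon belongs to the loading event.
(b) Entailed — the narrative places the unlocking before the polishing.
(c) Entailed — the original entails any weakening of itself; this just drops 'patiently'.
(d) Not entailed — 'was loading' is progressive on an accomplishment; it does not entail the completed 'loaded'.
(e) Entailed — this follows by dropping conjuncts from the polishing event's description.
(f) Entailed — this follows by dropping conjuncts from the unlocking event's description.

(b), (c), (e), (f)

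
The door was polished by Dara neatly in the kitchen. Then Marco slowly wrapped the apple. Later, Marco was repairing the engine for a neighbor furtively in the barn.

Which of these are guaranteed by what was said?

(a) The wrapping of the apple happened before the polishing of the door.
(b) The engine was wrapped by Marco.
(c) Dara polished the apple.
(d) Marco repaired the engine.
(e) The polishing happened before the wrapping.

(e)

(a) Not entailed — the narrative places the polishing before the wrapping, not after.
(b) Not entailed — Marco wrapped the apple, not the engine; the engine belongs to the repairing event.
(c) Not entailed — Dara polished the door, not the apple; the apple belongs to the wrapping event.
(d) Not entailed — 'was repairing' is progressive on an accomplishment; it does not entail the completed 'repaired'.
(e) Entailed — the narrative places the polishing before the wrapping.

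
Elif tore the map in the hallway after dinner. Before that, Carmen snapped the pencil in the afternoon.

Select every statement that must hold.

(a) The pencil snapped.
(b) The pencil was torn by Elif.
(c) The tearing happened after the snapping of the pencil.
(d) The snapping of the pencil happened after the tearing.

(a) Entailed — 'Carmen snapped the pencil' is causative; it entails the inchoative 'the pencil snapped'.
(b) Not entailed — Elif tore the map, not the pencil; the pencil belongs to the snapping event.
(c) Entailed — the narrative places the snapping before the tearing.
(d) Not entailed — the narrative places the snapping before the tearing, not after.

(a), (c)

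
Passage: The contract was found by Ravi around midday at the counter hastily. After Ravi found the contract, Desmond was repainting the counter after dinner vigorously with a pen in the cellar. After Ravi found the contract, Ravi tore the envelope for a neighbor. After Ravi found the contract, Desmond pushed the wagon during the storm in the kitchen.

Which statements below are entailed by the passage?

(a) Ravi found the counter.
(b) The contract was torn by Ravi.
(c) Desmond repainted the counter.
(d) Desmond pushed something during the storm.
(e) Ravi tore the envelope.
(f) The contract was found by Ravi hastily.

(d), (e), (f)

(a) Not entailed — Ravi found the contract, not the counter; the counter belongs to the repainting event.
(b) Not entailed — Ravi tore the envelope, not the contract; the contract belongs to the finding event.
(c) Not entailed — 'was repainting' is progressive on an accomplishment; it does not entail the completed 'repainted'.
(d) Entailed — the original entails any weakening of itself; this just drops 'in the kitchen' and generalizes the patient.
(e) Entailed — the original entails any weakening of itself; this just drops 'for a neighbor'.
(f) Entailed — dropping 'at the counter', 'around midday' leaves a sub-description the original still satisfies.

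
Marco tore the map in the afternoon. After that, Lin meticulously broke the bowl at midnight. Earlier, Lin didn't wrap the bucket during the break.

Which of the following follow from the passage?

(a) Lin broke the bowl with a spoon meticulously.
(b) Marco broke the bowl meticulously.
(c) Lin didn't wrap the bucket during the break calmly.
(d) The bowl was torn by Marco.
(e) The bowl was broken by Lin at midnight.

(a) Not entailed — 'with a spoon' adds information not in the original event.
(b) Not entailed — the passage has Lin breaking the bowl, not Marco.
(c) Entailed — under negation, adding a further restriction is entailed: if no such wrapping event occurred, none occurred calmly either.
(d) Not entailed — Marco tore the map, not the bowl; the bowl belongs to the breaking event.
(e) Entailed — dropping 'meticulously' leaves a sub-description the original still satisfies.

(c), (e)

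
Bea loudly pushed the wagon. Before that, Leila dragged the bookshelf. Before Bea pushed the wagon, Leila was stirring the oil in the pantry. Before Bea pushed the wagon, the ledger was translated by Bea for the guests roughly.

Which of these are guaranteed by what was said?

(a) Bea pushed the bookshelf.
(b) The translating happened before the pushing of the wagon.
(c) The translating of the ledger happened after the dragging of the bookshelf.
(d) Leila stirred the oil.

(a) Not entailed — Bea pushed the wagon, not the bookshelf; the bookshelf belongs to the dragging event.
(b) Entailed — the narrative places the translating before the pushing.
(c) Not entailed — the narrative doesn't order the dragging relative to the translating.
(d) Entailed — 'stir' is an activity; 'was stirring' entails that some stirring happened, so 'stirred' holds.

(b), (d)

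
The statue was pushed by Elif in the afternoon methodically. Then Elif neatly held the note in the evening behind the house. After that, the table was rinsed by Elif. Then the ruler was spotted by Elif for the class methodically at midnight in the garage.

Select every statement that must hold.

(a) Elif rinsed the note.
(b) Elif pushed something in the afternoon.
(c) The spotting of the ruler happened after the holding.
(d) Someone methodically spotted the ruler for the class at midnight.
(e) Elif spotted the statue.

(a) Not entailed — Elif rinsed the table, not the note; the note belongs to the holding event.
(b) Entailed — the original entails any weakening of itself; this just drops 'methodically' and generalizes the patient.
(c) Entailed — the narrative places the holding before the spotting.
(d) Entailed — this follows by dropping conjuncts from the spotting event's description.
(e) Not entailed — Elif spotted the ruler, not the statue; the statue belongs to the pushing event.

(b), (c), (d)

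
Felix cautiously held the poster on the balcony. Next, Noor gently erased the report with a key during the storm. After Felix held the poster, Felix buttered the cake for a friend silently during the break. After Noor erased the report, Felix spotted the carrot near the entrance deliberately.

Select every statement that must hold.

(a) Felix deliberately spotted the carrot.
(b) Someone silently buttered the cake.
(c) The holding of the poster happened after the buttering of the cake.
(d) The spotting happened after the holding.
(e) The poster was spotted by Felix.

(a) Entailed — the original entails any weakening of itself; this just drops 'near the entrance'.
(b) Entailed — this follows by dropping conjuncts from the buttering event's description.
(c) Not entailed — the narrative places the holding before the buttering, not after.
(d) Entailed — the narrative places the holding before the spotting.
(e) Not entailed — Felix spotted the carrot, not the poster; the poster belongs to the holding event.

(a), (b), (d)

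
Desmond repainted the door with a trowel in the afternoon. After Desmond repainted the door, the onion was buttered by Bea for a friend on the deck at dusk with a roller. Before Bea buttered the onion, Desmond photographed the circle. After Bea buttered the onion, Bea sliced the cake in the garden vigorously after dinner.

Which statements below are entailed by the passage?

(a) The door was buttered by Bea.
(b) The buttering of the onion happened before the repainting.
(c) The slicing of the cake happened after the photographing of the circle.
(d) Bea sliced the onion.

(c)

(a) Not entailed — Bea buttered the onion, not the door; the door belongs to the repainting event.
(b) Not entailed — the narrative places the repainting before the buttering, not after.
(c) Entailed — the narrative places the photographing before the slicing.
(d) Not entailed — Bea sliced the cake, not the onion; the onion belongs to the buttering event.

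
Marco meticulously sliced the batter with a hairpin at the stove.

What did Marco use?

a hairpin

'with a hairpin' marks the instrument of the slicing event.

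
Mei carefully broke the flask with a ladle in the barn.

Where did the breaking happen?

in the barn

'in the barn' marks the location of the breaking event.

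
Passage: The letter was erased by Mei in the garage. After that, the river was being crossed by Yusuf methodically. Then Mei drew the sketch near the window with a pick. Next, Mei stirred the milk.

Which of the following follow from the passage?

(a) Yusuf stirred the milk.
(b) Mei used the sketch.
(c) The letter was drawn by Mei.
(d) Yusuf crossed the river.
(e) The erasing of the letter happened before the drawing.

(e)

(a) Not entailed — the passage has Mei stirring the milk, not Yusuf.
(b) Not entailed — the sketch is the patient, not an instrument — Mei used a pick.
(c) Not entailed — Mei drew the sketch, not the letter; the letter belongs to the erasing event.
(d) Not entailed — 'was crossing' is progressive on an accomplishment; it does not entail the completed 'crossed'.
(e) Entailed — the narrative places the erasing before the drawing.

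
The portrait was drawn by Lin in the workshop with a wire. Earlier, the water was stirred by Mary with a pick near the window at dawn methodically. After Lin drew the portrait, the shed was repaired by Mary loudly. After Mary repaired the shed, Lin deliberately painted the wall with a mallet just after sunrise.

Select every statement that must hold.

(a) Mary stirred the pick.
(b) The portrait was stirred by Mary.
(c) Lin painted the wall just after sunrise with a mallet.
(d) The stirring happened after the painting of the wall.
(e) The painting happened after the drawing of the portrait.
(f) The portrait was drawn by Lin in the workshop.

(c), (e), (f)

(a) Not entailed — the pick is the instrument, not what was stirred.
(b) Not entailed — Mary stirred the water, not the portrait; the portrait belongs to the drawing event.
(c) Entailed — every conjunct here is already in the original painting event.
(d) Not entailed — the narrative places the stirring before the painting, not after.
(e) Entailed — the narrative places the drawing before the painting.
(f) Entailed — every conjunct here is already in the original drawing event.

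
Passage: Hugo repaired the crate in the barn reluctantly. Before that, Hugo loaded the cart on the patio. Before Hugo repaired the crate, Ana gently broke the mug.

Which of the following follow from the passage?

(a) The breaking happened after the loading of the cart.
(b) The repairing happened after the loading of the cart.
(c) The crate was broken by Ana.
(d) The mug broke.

(a) Not entailed — the narrative doesn't order the loading relative to the breaking.
(b) Entailed — the narrative places the loading before the repairing.
(c) Not entailed — Ana broke the mug, not the crate; the crate belongs to the repairing event.
(d) Entailed — 'Ana broke the mug' is causative; it entails the inchoative 'the mug broke'.

(b), (d)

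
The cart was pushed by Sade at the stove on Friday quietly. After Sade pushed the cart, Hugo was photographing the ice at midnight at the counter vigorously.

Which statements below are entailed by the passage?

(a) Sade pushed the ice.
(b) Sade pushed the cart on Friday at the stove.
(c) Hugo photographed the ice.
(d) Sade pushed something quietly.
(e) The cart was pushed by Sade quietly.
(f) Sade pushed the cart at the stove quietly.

(b), (d), (e), (f)

(a) Not entailed — Sade pushed the cart, not the ice; the ice belongs to the photographing event.
(b) Entailed — this follows by dropping conjuncts from the pushing event's description.
(c) Not entailed — 'was photographing' is progressive on an accomplishment; it does not entail the completed 'photographed'.
(d) Entailed — every conjunct here is already in the original pushing event.
(e) Entailed — this follows by dropping conjuncts from the pushing event's description.
(f) Entailed — the original entails any weakening of itself; this just drops 'on Friday'.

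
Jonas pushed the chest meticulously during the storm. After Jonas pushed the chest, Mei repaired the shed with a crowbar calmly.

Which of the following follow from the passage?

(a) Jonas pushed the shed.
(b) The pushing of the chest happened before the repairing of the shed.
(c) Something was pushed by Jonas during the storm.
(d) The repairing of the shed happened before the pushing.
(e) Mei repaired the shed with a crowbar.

(b), (c), (e)

(a) Not entailed — Jonas pushed the chest, not the shed; the shed belongs to the repairing event.
(b) Entailed — the narrative places the pushing before the repairing.
(c) Entailed — the original entails any weakening of itself; this just drops 'meticulously' and generalizes the patient.
(d) Not entailed — the narrative places the pushing before the repairing, not after.
(e) Entailed — dropping 'calmly' leaves a sub-description the original still satisfies.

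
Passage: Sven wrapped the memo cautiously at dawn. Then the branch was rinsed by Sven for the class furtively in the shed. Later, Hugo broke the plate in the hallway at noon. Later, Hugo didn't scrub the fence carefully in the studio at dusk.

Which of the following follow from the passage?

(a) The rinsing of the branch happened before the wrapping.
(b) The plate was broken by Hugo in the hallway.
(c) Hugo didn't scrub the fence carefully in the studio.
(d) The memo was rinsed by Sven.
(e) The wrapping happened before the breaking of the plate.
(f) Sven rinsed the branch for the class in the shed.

(b), (e), (f)

(a) Not entailed — the narrative places the wrapping before the rinsing, not after.
(b) Entailed — every conjunct here is already in the original breaking event.
(c) Not entailed — dropping 'at dusk' under negation is not valid — the original leaves open that Hugo scrubbed the fence some other way.
(d) Not entailed — Sven rinsed the branch, not the memo; the memo belongs to the wrapping event.
(e) Entailed — the narrative places the wrapping before the breaking.
(f) Entailed — dropping 'furtively' leaves a sub-description the original still satisfies.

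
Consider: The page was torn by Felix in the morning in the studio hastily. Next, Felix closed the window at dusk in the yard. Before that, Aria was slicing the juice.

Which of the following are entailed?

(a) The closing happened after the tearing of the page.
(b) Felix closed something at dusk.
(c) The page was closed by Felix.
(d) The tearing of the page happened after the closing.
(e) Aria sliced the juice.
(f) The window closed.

(a), (b), (f)

(a) Entailed — the narrative places the tearing before the closing.
(b) Entailed — the original entails any weakening of itself; this just drops 'in the yard' and generalizes the patient.
(c) Not entailed — Felix closed the window, not the page; the page belongs to the tearing event.
(d) Not entailed — the narrative places the tearing before the closing, not after.
(e) Not entailed — 'was slicing' is progressive on an accomplishment; it does not entail the completed 'sliced'.
(f) Entailed — 'Felix closed the window' is causative; it entails the inchoative 'the window closed'.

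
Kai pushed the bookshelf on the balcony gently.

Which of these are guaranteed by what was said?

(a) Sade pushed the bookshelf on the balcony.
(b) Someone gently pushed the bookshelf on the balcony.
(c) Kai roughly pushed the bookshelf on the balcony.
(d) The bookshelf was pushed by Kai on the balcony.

(a) Not entailed — the passage has Kai pushing the bookshelf, not Sade.
(b) Entailed — this follows by dropping conjuncts from the pushing event's description.
(c) Not entailed — 'roughly' adds a manner not in (and inconsistent with) the original.
(d) Entailed — every conjunct here is already in the original pushing event.

(b), (d)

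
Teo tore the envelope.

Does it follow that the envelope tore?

'Teo tore the envelope' is the causative; it entails the inchoative 'the envelope tore'.

yes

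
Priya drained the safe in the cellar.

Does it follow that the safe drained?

'Priya drained the safe' is the causative; it entails the inchoative 'the safe drained'.

yes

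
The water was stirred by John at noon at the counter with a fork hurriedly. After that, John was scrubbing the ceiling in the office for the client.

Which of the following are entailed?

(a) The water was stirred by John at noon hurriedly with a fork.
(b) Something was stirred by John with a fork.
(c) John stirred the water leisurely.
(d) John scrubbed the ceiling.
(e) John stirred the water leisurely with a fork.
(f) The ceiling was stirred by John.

(a), (b), (d)

(a) Entailed — the original entails any weakening of itself; this just drops 'at the counter'.
(b) Entailed — every conjunct here is already in the original stirring event.
(c) Not entailed — 'leisurely' adds a manner not in (and inconsistent with) the original.
(d) Entailed — 'scrub' is an activity; 'was scrubbing' entails that some scrubbing happened, so 'scrubbed' holds.
(e) Not entailed — 'leisurely' adds a manner not in (and inconsistent with) the original.
(f) Not entailed — John stirred the water, not the ceiling; the ceiling belongs to the scrubbing event.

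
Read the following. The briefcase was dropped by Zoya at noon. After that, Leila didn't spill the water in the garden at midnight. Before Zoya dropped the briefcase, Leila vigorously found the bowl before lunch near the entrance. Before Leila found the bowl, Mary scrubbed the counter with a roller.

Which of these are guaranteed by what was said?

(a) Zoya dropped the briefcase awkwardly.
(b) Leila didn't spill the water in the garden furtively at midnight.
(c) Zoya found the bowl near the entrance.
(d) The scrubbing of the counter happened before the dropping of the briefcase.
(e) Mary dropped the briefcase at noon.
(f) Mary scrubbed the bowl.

(b), (d)

(a) Not entailed — 'awkwardly' adds information not in the original event.
(b) Entailed — under negation, adding a further restriction is entailed: if no such spilling event occurred, none occurred furtively either.
(c) Not entailed — the passage has Leila finding the bowl, not Zoya.
(d) Entailed — the narrative places the scrubbing before the dropping.
(e) Not entailed — the passage has Zoya dropping the briefcase, not Mary.
(f) Not entailed — Mary scrubbed the counter, not the bowl; the bowl belongs to the finding event.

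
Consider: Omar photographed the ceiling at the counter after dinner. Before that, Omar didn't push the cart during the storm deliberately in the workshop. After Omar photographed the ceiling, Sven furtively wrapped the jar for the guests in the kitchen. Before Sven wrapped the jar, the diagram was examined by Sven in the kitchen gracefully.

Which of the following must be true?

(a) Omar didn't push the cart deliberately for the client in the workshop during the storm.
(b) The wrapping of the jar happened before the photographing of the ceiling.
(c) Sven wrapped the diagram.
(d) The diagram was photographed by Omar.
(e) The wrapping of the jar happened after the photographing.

(a) Entailed — under negation, adding a further restriction is entailed: if no such pushing event occurred, none occurred for the client either.
(b) Not entailed — the narrative places the photographing before the wrapping, not after.
(c) Not entailed — Sven wrapped the jar, not the diagram; the diagram belongs to the examining event.
(d) Not entailed — Omar photographed the ceiling, not the diagram; the diagram belongs to the examining event.
(e) Entailed — the narrative places the photographing before the wrapping.

(a), (e)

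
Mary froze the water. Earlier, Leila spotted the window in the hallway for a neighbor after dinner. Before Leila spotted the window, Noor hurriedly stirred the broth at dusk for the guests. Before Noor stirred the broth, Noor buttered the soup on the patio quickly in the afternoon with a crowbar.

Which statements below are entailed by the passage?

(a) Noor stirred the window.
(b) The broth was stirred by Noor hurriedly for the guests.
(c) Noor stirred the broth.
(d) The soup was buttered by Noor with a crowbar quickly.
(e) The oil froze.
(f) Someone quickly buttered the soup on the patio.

(b), (c), (d), (f)

(a) Not entailed — Noor stirred the broth, not the window; the window belongs to the spotting event.
(b) Entailed — this follows by dropping conjuncts from the stirring event's description.
(c) Entailed — this follows by dropping conjuncts from the stirring event's description.
(d) Entailed — dropping 'in the afternoon', 'on the patio' leaves a sub-description the original still satisfies.
(e) Not entailed — the water is what froze, not the oil.
(f) Entailed — dropping 'with a crowbar', 'in the afternoon' and generalizing the agent leaves a sub-description the original still satisfies.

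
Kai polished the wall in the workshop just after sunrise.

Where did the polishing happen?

in the workshop

'in the workshop' marks the location of the polishing event.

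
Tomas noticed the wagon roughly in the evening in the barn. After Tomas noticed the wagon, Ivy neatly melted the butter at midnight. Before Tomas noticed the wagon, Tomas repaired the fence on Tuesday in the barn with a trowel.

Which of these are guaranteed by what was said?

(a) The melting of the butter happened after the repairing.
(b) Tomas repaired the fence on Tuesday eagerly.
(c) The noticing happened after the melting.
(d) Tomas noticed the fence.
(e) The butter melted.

(a), (e)

(a) Entailed — the narrative places the repairing before the melting.
(b) Not entailed — 'eagerly' adds information not in the original event.
(c) Not entailed — the narrative places the noticing before the melting, not after.
(d) Not entailed — Tomas noticed the wagon, not the fence; the fence belongs to the repairing event.
(e) Entailed — 'Ivy melted the butter' is causative; it entails the inchoative 'the butter melted'.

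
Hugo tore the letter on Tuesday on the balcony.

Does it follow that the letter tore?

yes

'Hugo tore the letter' is the causative; it entails the inchoative 'the letter tore'.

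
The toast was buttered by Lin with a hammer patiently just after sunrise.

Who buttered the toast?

Lin

'Lin' marks the agent of the buttering event.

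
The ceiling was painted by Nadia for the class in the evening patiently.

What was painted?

'the ceiling' marks the patient of the painting event.

the ceiling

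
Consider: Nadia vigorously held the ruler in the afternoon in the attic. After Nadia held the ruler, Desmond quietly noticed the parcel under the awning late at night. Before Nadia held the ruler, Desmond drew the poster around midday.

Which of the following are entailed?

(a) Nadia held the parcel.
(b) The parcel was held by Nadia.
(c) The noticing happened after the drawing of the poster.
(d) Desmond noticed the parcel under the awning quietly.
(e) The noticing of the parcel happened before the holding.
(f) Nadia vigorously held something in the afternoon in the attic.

(a) Not entailed — Nadia held the ruler, not the parcel; the parcel belongs to the noticing event.
(b) Not entailed — Nadia held the ruler, not the parcel; the parcel belongs to the noticing event.
(c) Entailed — the narrative places the drawing before the noticing.
(d) Entailed — dropping 'late at night' leaves a sub-description the original still satisfies.
(e) Not entailed — the narrative places the holding before the noticing, not after.
(f) Entailed — the original entails any weakening of itself; this just generalizes the patient.

(c), (d), (f)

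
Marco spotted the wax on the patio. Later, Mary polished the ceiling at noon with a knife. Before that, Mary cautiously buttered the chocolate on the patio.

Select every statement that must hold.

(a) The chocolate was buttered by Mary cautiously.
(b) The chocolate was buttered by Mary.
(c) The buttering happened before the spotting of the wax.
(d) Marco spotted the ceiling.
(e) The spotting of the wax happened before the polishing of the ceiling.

(a) Entailed — the original entails any weakening of itself; this just drops 'on the patio'.
(b) Entailed — the original entails any weakening of itself; this just drops 'cautiously', 'on the patio'.
(c) Not entailed — the narrative doesn't order the buttering relative to the spotting.
(d) Not entailed — Marco spotted the wax, not the ceiling; the ceiling belongs to the polishing event.
(e) Entailed — the narrative places the spotting before the polishing.

(a), (b), (e)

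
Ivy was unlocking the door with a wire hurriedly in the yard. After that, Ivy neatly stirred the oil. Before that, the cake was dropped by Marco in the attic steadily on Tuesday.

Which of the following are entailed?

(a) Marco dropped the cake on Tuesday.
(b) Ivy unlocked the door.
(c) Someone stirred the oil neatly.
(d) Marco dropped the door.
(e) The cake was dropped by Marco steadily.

(a) Entailed — the original entails any weakening of itself; this just drops 'in the attic', 'steadily'.
(b) Not entailed — 'was unlocking' is progressive on an accomplishment; it does not entail the completed 'unlocked'.
(c) Entailed — the original entails any weakening of itself; this just generalizes the agent.
(d) Not entailed — Marco dropped the cake, not the door; the door belongs to the unlocking event.
(e) Entailed — the original entails any weakening of itself; this just drops 'on Tuesday', 'in the attic'.

(a), (c), (e)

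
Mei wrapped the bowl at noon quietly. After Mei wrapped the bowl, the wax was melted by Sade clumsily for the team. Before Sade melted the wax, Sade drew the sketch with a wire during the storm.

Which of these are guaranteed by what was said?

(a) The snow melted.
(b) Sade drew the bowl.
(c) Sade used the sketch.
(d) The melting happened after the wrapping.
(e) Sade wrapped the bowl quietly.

(a) Not entailed — the wax is what melted, not the snow.
(b) Not entailed — Sade drew the sketch, not the bowl; the bowl belongs to the wrapping event.
(c) Not entailed — the sketch is the patient, not an instrument — Sade used a wire.
(d) Entailed — the narrative places the wrapping before the melting.
(e) Not entailed — the passage has Mei wrapping the bowl, not Sade.

(d)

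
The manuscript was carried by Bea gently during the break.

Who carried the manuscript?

'Bea' marks the agent of the carrying event.

Bea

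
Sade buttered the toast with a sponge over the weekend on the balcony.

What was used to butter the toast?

a sponge

'with a sponge' marks the instrument of the buttering event.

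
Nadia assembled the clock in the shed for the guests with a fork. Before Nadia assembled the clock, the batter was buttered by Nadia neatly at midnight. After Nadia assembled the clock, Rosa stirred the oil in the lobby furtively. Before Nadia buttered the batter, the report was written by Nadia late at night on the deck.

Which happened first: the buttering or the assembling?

The connectives place the buttering before the assembling.

the buttering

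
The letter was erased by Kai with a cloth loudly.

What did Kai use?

a cloth

'with a cloth' marks the instrument of the erasing event.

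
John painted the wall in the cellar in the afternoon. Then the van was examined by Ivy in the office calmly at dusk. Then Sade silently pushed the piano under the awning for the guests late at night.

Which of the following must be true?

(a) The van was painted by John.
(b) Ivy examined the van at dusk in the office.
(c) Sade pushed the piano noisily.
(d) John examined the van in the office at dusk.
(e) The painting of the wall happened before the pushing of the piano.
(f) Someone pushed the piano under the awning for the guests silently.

(a) Not entailed — John painted the wall, not the van; the van belongs to the examining event.
(b) Entailed — every conjunct here is already in the original examining event.
(c) Not entailed — 'noisily' adds a manner not in (and inconsistent with) the original.
(d) Not entailed — the passage has Ivy examining the van, not John.
(e) Entailed — the narrative places the painting before the pushing.
(f) Entailed — the original entails any weakening of itself; this just drops 'late at night' and generalizes the agent.

(b), (e), (f)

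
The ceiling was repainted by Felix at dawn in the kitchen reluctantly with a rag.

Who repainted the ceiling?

Felix

'Felix' marks the agent of the repainting event.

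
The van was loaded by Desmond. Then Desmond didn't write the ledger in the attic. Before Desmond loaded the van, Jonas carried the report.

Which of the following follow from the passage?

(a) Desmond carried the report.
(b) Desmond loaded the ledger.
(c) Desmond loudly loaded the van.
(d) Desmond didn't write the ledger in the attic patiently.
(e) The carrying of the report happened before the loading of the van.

(d), (e)

(a) Not entailed — the passage has Jonas carrying the report, not Desmond.
(b) Not entailed — Desmond loaded the van, not the ledger; the ledger belongs to the writing event.
(c) Not entailed — 'loudly' adds information not in the original event.
(d) Entailed — under negation, adding a further restriction is entailed: if no such writing event occurred, none occurred patiently either.
(e) Entailed — the narrative places the carrying before the loading.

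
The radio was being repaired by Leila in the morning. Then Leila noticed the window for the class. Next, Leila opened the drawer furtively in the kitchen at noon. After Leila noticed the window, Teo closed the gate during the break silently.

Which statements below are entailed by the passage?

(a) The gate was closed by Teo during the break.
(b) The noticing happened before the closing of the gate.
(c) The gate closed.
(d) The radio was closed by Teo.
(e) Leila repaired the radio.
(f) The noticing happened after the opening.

(a) Entailed — dropping 'silently' leaves a sub-description the original still satisfies.
(b) Entailed — the narrative places the noticing before the closing.
(c) Entailed — 'Teo closed the gate' is causative; it entails the inchoative 'the gate closed'.
(d) Not entailed — Teo closed the gate, not the radio; the radio belongs to the repairing event.
(e) Not entailed — 'was repairing' is progressive on an accomplishment; it does not entail the completed 'repaired'.
(f) Not entailed — the narrative places the noticing before the opening, not after.

(a), (b), (c)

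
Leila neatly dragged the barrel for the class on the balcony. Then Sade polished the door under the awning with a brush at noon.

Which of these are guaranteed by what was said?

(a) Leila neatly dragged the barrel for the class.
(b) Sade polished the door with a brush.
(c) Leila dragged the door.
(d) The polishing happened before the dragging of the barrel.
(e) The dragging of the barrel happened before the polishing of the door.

(a), (b), (e)

(a) Entailed — the original entails any weakening of itself; this just drops 'on the balcony'.
(b) Entailed — every conjunct here is already in the original polishing event.
(c) Not entailed — Leila dragged the barrel, not the door; the door belongs to the polishing event.
(d) Not entailed — the narrative places the dragging before the polishing, not after.
(e) Entailed — the narrative places the dragging before the polishing.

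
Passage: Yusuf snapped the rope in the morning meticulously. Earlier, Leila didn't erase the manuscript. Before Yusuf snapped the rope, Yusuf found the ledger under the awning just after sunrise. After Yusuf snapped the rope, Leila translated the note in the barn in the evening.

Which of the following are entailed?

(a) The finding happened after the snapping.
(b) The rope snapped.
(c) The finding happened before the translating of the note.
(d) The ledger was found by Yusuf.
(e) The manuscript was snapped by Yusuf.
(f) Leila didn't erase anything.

(b), (c), (d)

(a) Not entailed — the narrative places the finding before the snapping, not after.
(b) Entailed — 'Yusuf snapped the rope' is causative; it entails the inchoative 'the rope snapped'.
(c) Entailed — the narrative places the finding before the translating.
(d) Entailed — the original entails any weakening of itself; this just drops 'just after sunrise', 'under the awning'.
(e) Not entailed — Yusuf snapped the rope, not the manuscript; the manuscript belongs to the erasing event.
(f) Not entailed — the original only denies this specific event; Leila may have erased something else.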